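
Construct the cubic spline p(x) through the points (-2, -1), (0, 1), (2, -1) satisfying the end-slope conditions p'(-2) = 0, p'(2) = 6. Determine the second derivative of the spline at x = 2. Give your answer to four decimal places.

Put σ_i = p'' at the i-th knot. Here h = (2, 2) and Δ = (1, -1), so the interior equations h_(i-1)·σ_(i-1) + 2(h_(i-1)+h_i)·σ_i + h_i·σ_(i+1) = 6(Δ_i − Δ_(i-1)) read
  2·σ_0 + 8·σ_1 + 2·σ_2 = 6(Δ_1 - Δ_0) = -12
Clamped end conditions give two more equations: 2h_0·σ_0 + h_0·σ_1 = 6(Δ_0 - p'(-2)) = 6 and h_1·σ_1 + 2h_1·σ_2 = 6(p'(2) - Δ_1) = 42.
Hence σ_0 = 9/2, σ_1 = -6, σ_2 = 27/2.

13.5000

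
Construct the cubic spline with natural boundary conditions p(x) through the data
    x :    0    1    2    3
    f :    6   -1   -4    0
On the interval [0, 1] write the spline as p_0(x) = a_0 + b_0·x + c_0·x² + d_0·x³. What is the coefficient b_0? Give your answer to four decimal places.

-7.6000

With M_i denoting the second derivative at x_i, h_i = 1, 1, 1, and Δ_i = (y_(i+1) − y_i)/h_i = -7, -3, 4:
  1·M_0 + 4·M_1 + 1·M_2 = 6(Δ_1 - Δ_0) = 24
  1·M_1 + 4·M_2 + 1·M_3 = 6(Δ_2 - Δ_1) = 42
Natural end conditions: M_0 = M_3 = 0.
Solving the tridiagonal system: M_0 = 0, M_1 = 18/5, M_2 = 48/5, M_3 = 0.
On [0, 1], with p_0(x) = a_0 + b_0·x + c_0·x² + d_0·x³: c_0 = M_0/2 = 0, d_0 = (M_1 - M_0)/(6h_0) = 3/5, b_0 = Δ_0 - h_0(2M_0 + M_1)/6 = -38/5.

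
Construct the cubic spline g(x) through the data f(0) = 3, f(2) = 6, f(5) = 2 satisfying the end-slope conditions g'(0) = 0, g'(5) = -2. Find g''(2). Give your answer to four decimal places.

With M_i denoting the second derivative at x_i, h_i = 2, 3, and Δ_i = (y_(i+1) − y_i)/h_i = 3/2, -4/3:
  2·M_0 + 10·M_1 + 3·M_2 = 6(Δ_1 - Δ_0) = -17
Clamped end conditions give two more equations: 2h_0·M_0 + h_0·M_1 = 6(Δ_0 - g'(0)) = 9 and h_1·M_1 + 2h_1·M_2 = 6(g'(5) - Δ_1) = -4.
Hence M_0 = 71/20, M_1 = -13/5, M_2 = 19/30.

-2.6000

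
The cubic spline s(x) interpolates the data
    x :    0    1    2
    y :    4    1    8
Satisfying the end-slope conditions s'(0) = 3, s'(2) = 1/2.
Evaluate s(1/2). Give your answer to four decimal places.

Write M_i for s''(x_i). With h_i = 1, 1 and divided differences Δ_i = -3, 7, the continuity of s' gives the tridiagonal system
  1·M_0 + 4·M_1 + 1·M_2 = 6(Δ_1 - Δ_0) = 60
Clamped end conditions give two more equations: 2h_0·M_0 + h_0·M_1 = 6(Δ_0 - s'(0)) = -36 and h_1·M_1 + 2h_1·M_2 = 6(s'(2) - Δ_1) = -39.
Forward elimination and back-substitution give M_0 = -137/4, M_1 = 65/2, M_2 = -143/4.
On [0, 1], s(x) = 4 + 3·x - 137/8·x² + 89/8·x³.
With x = 1/2: s(1/2) = 167/64.

2.6094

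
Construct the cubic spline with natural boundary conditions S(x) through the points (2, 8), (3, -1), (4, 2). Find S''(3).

18

Write m_i for S''(x_i). With h_i = 1, 1 and divided differences Δ_i = -9, 3, the continuity of S' gives the tridiagonal system
  1·m_0 + 4·m_1 + 1·m_2 = 6(Δ_1 - Δ_0) = 72
Natural end conditions: m_0 = m_2 = 0.
Solving the tridiagonal system: m_0 = 0, m_1 = 18, m_2 = 0.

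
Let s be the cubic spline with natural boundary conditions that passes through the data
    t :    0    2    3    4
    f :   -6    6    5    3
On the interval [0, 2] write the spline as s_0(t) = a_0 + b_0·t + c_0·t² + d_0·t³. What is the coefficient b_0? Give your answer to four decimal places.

Let σ_i = s''(x_i). Step sizes h_i = 2, 1, 1; slopes of the chords Δ_i = (y_(i+1) - y_i)/h_i = 6, -1, -2.
  2·σ_0 + 6·σ_1 + 1·σ_2 = 6(Δ_1 - Δ_0) = -42
  1·σ_1 + 4·σ_2 + 1·σ_3 = 6(Δ_2 - Δ_1) = -6
Natural end conditions: σ_0 = σ_3 = 0.
Forward elimination and back-substitution give σ_0 = 0, σ_1 = -162/23, σ_2 = 6/23, σ_3 = 0.
On [0, 2], with s_0(t) = a_0 + b_0·t + c_0·t² + d_0·t³: c_0 = σ_0/2 = 0, d_0 = (σ_1 - σ_0)/(6h_0) = -27/46, b_0 = Δ_0 - h_0(2σ_0 + σ_1)/6 = 192/23.

8.3478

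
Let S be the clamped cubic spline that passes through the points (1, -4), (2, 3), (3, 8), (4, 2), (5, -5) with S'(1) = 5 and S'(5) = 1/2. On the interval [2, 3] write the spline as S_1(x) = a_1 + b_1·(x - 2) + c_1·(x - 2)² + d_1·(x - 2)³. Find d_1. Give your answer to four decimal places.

With M_i denoting the second derivative at x_i, h_i = 1, 1, 1, 1, and Δ_i = (y_(i+1) − y_i)/h_i = 7, 5, -6, -7:
  1·M_0 + 4·M_1 + 1·M_2 = 6(Δ_1 - Δ_0) = -12
  1·M_1 + 4·M_2 + 1·M_3 = 6(Δ_2 - Δ_1) = -66
  1·M_2 + 4·M_3 + 1·M_4 = 6(Δ_3 - Δ_2) = -6
Clamped end conditions give two more equations: 2h_0·M_0 + h_0·M_1 = 6(Δ_0 - S'(1)) = 12 and h_3·M_3 + 2h_3·M_4 = 6(S'(5) - Δ_3) = 45.
Solving the tridiagonal system: M_0 = 51/8, M_1 = -3/4, M_2 = -123/8, M_3 = -15/4, M_4 = 195/8.
On [2, 3], with S_1(x) = a_1 + b_1·(x - 2) + c_1·(x - 2)² + d_1·(x - 2)³: c_1 = M_1/2 = -3/8, d_1 = (M_2 - M_1)/(6h_1) = -39/16, b_1 = Δ_1 - h_1(2M_1 + M_2)/6 = 125/16.

-2.4375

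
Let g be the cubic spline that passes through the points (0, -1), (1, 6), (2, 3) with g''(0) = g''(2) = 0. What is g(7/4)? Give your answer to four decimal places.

4.3359

With M_i denoting the second derivative at x_i, h_i = 1, 1, and Δ_i = (y_(i+1) − y_i)/h_i = 7, -3:
  1·M_0 + 4·M_1 + 1·M_2 = 6(Δ_1 - Δ_0) = -60
Natural end conditions: M_0 = M_2 = 0.
Solving the tridiagonal system: M_0 = 0, M_1 = -15, M_2 = 0.
On [1, 2], g(x) = 6 + 2·(x - 1) - 15/2·(x - 1)² + 5/2·(x - 1)³.
With (x - 1) = 3/4: g(7/4) = 555/128.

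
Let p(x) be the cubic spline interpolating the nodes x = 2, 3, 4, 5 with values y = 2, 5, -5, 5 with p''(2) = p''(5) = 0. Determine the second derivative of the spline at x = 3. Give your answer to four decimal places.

Put M_i = p'' at the i-th knot. Here h = (1, 1, 1) and Δ = (3, -10, 10), so the interior equations h_(i-1)·M_(i-1) + 2(h_(i-1)+h_i)·M_i + h_i·M_(i+1) = 6(Δ_i − Δ_(i-1)) read
  1·M_0 + 4·M_1 + 1·M_2 = 6(Δ_1 - Δ_0) = -78
  1·M_1 + 4·M_2 + 1·M_3 = 6(Δ_2 - Δ_1) = 120
Natural end conditions: M_0 = M_3 = 0.
Solving the tridiagonal system: M_0 = 0, M_1 = -144/5, M_2 = 186/5, M_3 = 0.

-28.8000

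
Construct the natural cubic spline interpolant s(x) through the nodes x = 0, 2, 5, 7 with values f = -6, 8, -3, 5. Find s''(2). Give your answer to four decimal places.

-8.5495

Let M_i = s''(x_i). Step sizes h_i = 2, 3, 2; slopes of the chords Δ_i = (y_(i+1) - y_i)/h_i = 7, -11/3, 4.
  2·M_0 + 10·M_1 + 3·M_2 = 6(Δ_1 - Δ_0) = -64
  3·M_1 + 10·M_2 + 2·M_3 = 6(Δ_2 - Δ_1) = 46
Natural end conditions: M_0 = M_3 = 0.
Solving the tridiagonal system: M_0 = 0, M_1 = -778/91, M_2 = 652/91, M_3 = 0.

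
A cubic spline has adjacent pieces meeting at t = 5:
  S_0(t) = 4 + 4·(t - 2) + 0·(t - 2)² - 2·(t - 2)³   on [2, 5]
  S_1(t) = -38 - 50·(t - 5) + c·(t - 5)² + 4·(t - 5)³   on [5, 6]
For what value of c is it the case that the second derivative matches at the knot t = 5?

-18

S_0''(t) = 0 - 12·(t - 2), so S_0''(5) = -36. On the right, S_1''(5) = 2c, so c = -18.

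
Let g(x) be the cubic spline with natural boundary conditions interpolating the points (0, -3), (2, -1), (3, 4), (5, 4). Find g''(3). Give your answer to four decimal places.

With σ_i denoting the second derivative at x_i, h_i = 2, 1, 2, and Δ_i = (y_(i+1) − y_i)/h_i = 1, 5, 0:
  2·σ_0 + 6·σ_1 + 1·σ_2 = 6(Δ_1 - Δ_0) = 24
  1·σ_1 + 6·σ_2 + 2·σ_3 = 6(Δ_2 - Δ_1) = -30
Natural end conditions: σ_0 = σ_3 = 0.
Solving: σ_0 = 0, σ_1 = 174/35, σ_2 = -204/35, σ_3 = 0.

-5.8286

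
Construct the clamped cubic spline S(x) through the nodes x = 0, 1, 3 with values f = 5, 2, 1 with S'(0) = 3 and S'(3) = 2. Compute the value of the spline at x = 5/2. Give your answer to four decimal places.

With M_i denoting the second derivative at x_i, h_i = 1, 2, and Δ_i = (y_(i+1) − y_i)/h_i = -3, -1/2:
  1·M_0 + 6·M_1 + 2·M_2 = 6(Δ_1 - Δ_0) = 15
Clamped end conditions give two more equations: 2h_0·M_0 + h_0·M_1 = 6(Δ_0 - S'(0)) = -36 and h_1·M_1 + 2h_1·M_2 = 6(S'(3) - Δ_1) = 15.
Solving the tridiagonal system: M_0 = -125/6, M_1 = 17/3, M_2 = 11/12.
On [1, 3], S(x) = 2 - 55/12·(x - 1) + 17/6·(x - 1)² - 19/48·(x - 1)³.
With (x - 1) = 3/2: S(5/2) = 21/128.

0.1641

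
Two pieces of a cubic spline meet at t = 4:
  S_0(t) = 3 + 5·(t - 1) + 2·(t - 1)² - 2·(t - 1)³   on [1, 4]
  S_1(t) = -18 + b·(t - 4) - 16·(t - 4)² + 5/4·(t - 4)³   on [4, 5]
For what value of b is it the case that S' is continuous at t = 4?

-37

S_0'(t) = 5 + 4·(t - 1) - 6·(t - 1)², so S_0'(4) = -37. On the right, S_1'(4) = b, so b = -37.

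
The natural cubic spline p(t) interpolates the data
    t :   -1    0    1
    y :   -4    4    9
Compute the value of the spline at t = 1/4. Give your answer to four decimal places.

Let M_i = p''(x_i). Step sizes h_i = 1, 1; slopes of the chords Δ_i = (y_(i+1) - y_i)/h_i = 8, 5.
  1·M_0 + 4·M_1 + 1·M_2 = 6(Δ_1 - Δ_0) = -18
Natural end conditions: M_0 = M_2 = 0.
Forward elimination and back-substitution give M_0 = 0, M_1 = -9/2, M_2 = 0.
On [0, 1], p(t) = 4 + 13/2·t - 9/4·t² + 3/4·t³.
With t = 1/4: p(1/4) = 1407/256.

5.4961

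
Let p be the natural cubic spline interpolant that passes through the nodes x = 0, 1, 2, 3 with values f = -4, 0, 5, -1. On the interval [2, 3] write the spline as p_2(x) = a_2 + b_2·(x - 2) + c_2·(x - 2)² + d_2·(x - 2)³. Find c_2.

With M_i denoting the second derivative at x_i, h_i = 1, 1, 1, and Δ_i = (y_(i+1) − y_i)/h_i = 4, 5, -6:
  1·M_0 + 4·M_1 + 1·M_2 = 6(Δ_1 - Δ_0) = 6
  1·M_1 + 4·M_2 + 1·M_3 = 6(Δ_2 - Δ_1) = -66
Natural end conditions: M_0 = M_3 = 0.
Forward elimination and back-substitution give M_0 = 0, M_1 = 6, M_2 = -18, M_3 = 0.
On [2, 3], with p_2(x) = a_2 + b_2·(x - 2) + c_2·(x - 2)² + d_2·(x - 2)³: c_2 = M_2/2 = -9, d_2 = (M_3 - M_2)/(6h_2) = 3, b_2 = Δ_2 - h_2(2M_2 + M_3)/6 = 0.

-9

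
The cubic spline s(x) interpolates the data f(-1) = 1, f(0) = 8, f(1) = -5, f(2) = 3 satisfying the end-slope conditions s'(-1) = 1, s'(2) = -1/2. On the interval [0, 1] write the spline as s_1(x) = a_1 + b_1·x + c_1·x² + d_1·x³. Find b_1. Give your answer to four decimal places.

-4.1000

Write M_i for s''(x_i). With h_i = 1, 1, 1 and divided differences Δ_i = 7, -13, 8, the continuity of s' gives the tridiagonal system
  1·M_0 + 4·M_1 + 1·M_2 = 6(Δ_1 - Δ_0) = -120
  1·M_1 + 4·M_2 + 1·M_3 = 6(Δ_2 - Δ_1) = 126
Clamped end conditions give two more equations: 2h_0·M_0 + h_0·M_1 = 6(Δ_0 - s'(-1)) = 36 and h_2·M_2 + 2h_2·M_3 = 6(s'(2) - Δ_2) = -51.
Forward elimination and back-substitution give M_0 = 231/5, M_1 = -282/5, M_2 = 297/5, M_3 = -276/5.
On [0, 1], with s_1(x) = a_1 + b_1·x + c_1·x² + d_1·x³: c_1 = M_1/2 = -141/5, d_1 = (M_2 - M_1)/(6h_1) = 193/10, b_1 = Δ_1 - h_1(2M_1 + M_2)/6 = -41/10.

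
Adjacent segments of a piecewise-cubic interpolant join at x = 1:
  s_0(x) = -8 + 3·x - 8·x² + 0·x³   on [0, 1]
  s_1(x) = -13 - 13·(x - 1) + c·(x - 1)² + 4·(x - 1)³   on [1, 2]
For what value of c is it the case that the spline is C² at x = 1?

-8

s_0''(x) = -16 + 0·x, so s_0''(1) = -16. On the right, s_1''(1) = 2c, so c = -8.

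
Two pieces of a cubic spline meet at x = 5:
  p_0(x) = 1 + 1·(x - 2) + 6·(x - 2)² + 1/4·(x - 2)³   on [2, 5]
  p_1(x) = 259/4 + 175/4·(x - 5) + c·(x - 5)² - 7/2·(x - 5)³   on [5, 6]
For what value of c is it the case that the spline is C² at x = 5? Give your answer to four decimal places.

8.2500

p_0''(x) = 12 + 3/2·(x - 2), so p_0''(5) = 33/2. On the right, p_1''(5) = 2c, so c = 33/4.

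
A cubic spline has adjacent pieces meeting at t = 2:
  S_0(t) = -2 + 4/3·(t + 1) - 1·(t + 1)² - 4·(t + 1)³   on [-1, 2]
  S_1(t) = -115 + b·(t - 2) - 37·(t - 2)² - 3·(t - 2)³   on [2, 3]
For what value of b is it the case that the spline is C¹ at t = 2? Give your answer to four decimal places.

S_0'(t) = 4/3 - 2·(t + 1) - 12·(t + 1)², so S_0'(2) = -338/3. On the right, S_1'(2) = b, so b = -338/3.

-112.6667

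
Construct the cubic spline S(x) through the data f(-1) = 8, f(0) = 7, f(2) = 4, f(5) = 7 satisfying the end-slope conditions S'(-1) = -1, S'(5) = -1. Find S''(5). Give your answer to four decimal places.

Let M_i = S''(x_i). Step sizes h_i = 1, 2, 3; slopes of the chords Δ_i = (y_(i+1) - y_i)/h_i = -1, -3/2, 1.
  1·M_0 + 6·M_1 + 2·M_2 = 6(Δ_1 - Δ_0) = -3
  2·M_1 + 10·M_2 + 3·M_3 = 6(Δ_2 - Δ_1) = 15
Clamped end conditions give two more equations: 2h_0·M_0 + h_0·M_1 = 6(Δ_0 - S'(-1)) = 0 and h_2·M_2 + 2h_2·M_3 = 6(S'(5) - Δ_2) = -12.
Hence M_0 = 15/19, M_1 = -30/19, M_2 = 54/19, M_3 = -65/19.

-3.4211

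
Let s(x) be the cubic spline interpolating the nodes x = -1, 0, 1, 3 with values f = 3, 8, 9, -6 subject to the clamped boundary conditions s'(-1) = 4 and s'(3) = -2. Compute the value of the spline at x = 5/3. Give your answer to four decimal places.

Write M_i for s''(x_i). With h_i = 1, 1, 2 and divided differences Δ_i = 5, 1, -15/2, the continuity of s' gives the tridiagonal system
  1·M_0 + 4·M_1 + 1·M_2 = 6(Δ_1 - Δ_0) = -24
  1·M_1 + 6·M_2 + 2·M_3 = 6(Δ_2 - Δ_1) = -51
Clamped end conditions give two more equations: 2h_0·M_0 + h_0·M_1 = 6(Δ_0 - s'(-1)) = 6 and h_2·M_2 + 2h_2·M_3 = 6(s'(3) - Δ_2) = 33.
Solving the tridiagonal system: M_0 = 111/22, M_1 = -45/11, M_2 = -279/22, M_3 = 321/22.
On [1, 3], s(x) = 9 - 43/11·(x - 1) - 279/44·(x - 1)² + 25/11·(x - 1)³.
With (x - 1) = 2/3: s(5/3) = 1262/297.

4.2492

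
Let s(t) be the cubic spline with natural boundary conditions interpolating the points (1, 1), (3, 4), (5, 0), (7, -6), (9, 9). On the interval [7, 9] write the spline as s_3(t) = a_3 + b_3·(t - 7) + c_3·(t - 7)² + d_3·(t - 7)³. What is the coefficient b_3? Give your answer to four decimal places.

With M_i denoting the second derivative at x_i, h_i = 2, 2, 2, 2, and Δ_i = (y_(i+1) − y_i)/h_i = 3/2, -2, -3, 15/2:
  2·M_0 + 8·M_1 + 2·M_2 = 6(Δ_1 - Δ_0) = -21
  2·M_1 + 8·M_2 + 2·M_3 = 6(Δ_2 - Δ_1) = -6
  2·M_2 + 8·M_3 + 2·M_4 = 6(Δ_3 - Δ_2) = 63
Natural end conditions: M_0 = M_4 = 0.
Forward elimination and back-substitution give M_0 = 0, M_1 = -57/28, M_2 = -33/14, M_3 = 237/28, M_4 = 0.
On [7, 9], with s_3(t) = a_3 + b_3·(t - 7) + c_3·(t - 7)² + d_3·(t - 7)³: c_3 = M_3/2 = 237/56, d_3 = (M_4 - M_3)/(6h_3) = -79/112, b_3 = Δ_3 - h_3(2M_3 + M_4)/6 = 13/7.

1.8571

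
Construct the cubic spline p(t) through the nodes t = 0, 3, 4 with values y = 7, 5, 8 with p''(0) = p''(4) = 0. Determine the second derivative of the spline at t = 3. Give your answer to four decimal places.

Put σ_i = p'' at the i-th knot. Here h = (3, 1) and Δ = (-2/3, 3), so the interior equations h_(i-1)·σ_(i-1) + 2(h_(i-1)+h_i)·σ_i + h_i·σ_(i+1) = 6(Δ_i − Δ_(i-1)) read
  3·σ_0 + 8·σ_1 + 1·σ_2 = 6(Δ_1 - Δ_0) = 22
Natural end conditions: σ_0 = σ_2 = 0.
Solving: σ_0 = 0, σ_1 = 11/4, σ_2 = 0.

2.7500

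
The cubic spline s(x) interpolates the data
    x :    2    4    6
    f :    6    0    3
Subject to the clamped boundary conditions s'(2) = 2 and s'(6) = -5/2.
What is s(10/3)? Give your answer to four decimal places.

With M_i denoting the second derivative at x_i, h_i = 2, 2, and Δ_i = (y_(i+1) − y_i)/h_i = -3, 3/2:
  2·M_0 + 8·M_1 + 2·M_2 = 6(Δ_1 - Δ_0) = 27
Clamped end conditions give two more equations: 2h_0·M_0 + h_0·M_1 = 6(Δ_0 - s'(2)) = -30 and h_1·M_1 + 2h_1·M_2 = 6(s'(6) - Δ_1) = -24.
Forward elimination and back-substitution give M_0 = -12, M_1 = 9, M_2 = -21/2.
On [2, 4], s(x) = 6 + 2·(x - 2) - 6·(x - 2)² + 7/4·(x - 2)³.
With (x - 2) = 4/3: s(10/3) = 58/27.

2.1481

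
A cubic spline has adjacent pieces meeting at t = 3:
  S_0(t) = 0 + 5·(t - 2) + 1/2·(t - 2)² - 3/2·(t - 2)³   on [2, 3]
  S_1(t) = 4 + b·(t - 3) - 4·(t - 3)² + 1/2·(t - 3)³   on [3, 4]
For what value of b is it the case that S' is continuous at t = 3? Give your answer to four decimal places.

S_0'(t) = 5 + 1·(t - 2) - 9/2·(t - 2)², so S_0'(3) = 3/2. On the right, S_1'(3) = b, so b = 3/2.

1.5000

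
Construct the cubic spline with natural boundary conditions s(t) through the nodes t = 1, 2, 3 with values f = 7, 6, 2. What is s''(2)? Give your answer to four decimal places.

-4.5000

Put M_i = s'' at the i-th knot. Here h = (1, 1) and Δ = (-1, -4), so the interior equations h_(i-1)·M_(i-1) + 2(h_(i-1)+h_i)·M_i + h_i·M_(i+1) = 6(Δ_i − Δ_(i-1)) read
  1·M_0 + 4·M_1 + 1·M_2 = 6(Δ_1 - Δ_0) = -18
Natural end conditions: M_0 = M_2 = 0.
Solving: M_0 = 0, M_1 = -9/2, M_2 = 0.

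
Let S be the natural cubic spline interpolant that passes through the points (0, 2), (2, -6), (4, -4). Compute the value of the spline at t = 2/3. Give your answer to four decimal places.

-1.4074

Put σ_i = S'' at the i-th knot. Here h = (2, 2) and Δ = (-4, 1), so the interior equations h_(i-1)·σ_(i-1) + 2(h_(i-1)+h_i)·σ_i + h_i·σ_(i+1) = 6(Δ_i − Δ_(i-1)) read
  2·σ_0 + 8·σ_1 + 2·σ_2 = 6(Δ_1 - Δ_0) = 30
Natural end conditions: σ_0 = σ_2 = 0.
Solving the tridiagonal system: σ_0 = 0, σ_1 = 15/4, σ_2 = 0.
On [0, 2], S(t) = 2 - 21/4·t + 0·t² + 5/16·t³.
With t = 2/3: S(2/3) = -38/27.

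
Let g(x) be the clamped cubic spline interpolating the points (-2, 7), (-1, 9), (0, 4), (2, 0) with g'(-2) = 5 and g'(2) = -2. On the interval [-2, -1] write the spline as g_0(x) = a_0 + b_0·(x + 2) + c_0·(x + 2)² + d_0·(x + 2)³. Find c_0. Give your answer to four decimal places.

Write M_i for g''(x_i). With h_i = 1, 1, 2 and divided differences Δ_i = 2, -5, -2, the continuity of g' gives the tridiagonal system
  1·M_0 + 4·M_1 + 1·M_2 = 6(Δ_1 - Δ_0) = -42
  1·M_1 + 6·M_2 + 2·M_3 = 6(Δ_2 - Δ_1) = 18
Clamped end conditions give two more equations: 2h_0·M_0 + h_0·M_1 = 6(Δ_0 - g'(-2)) = -18 and h_2·M_2 + 2h_2·M_3 = 6(g'(2) - Δ_2) = 0.
Solving the tridiagonal system: M_0 = -38/11, M_1 = -122/11, M_2 = 64/11, M_3 = -32/11.
On [-2, -1], with g_0(x) = a_0 + b_0·(x + 2) + c_0·(x + 2)² + d_0·(x + 2)³: c_0 = M_0/2 = -19/11, d_0 = (M_1 - M_0)/(6h_0) = -14/11, b_0 = Δ_0 - h_0(2M_0 + M_1)/6 = 5.

-1.7273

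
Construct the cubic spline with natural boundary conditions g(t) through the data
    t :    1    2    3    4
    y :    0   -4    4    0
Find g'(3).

Let M_i = g''(x_i). Step sizes h_i = 1, 1, 1; slopes of the chords Δ_i = (y_(i+1) - y_i)/h_i = -4, 8, -4.
  1·M_0 + 4·M_1 + 1·M_2 = 6(Δ_1 - Δ_0) = 72
  1·M_1 + 4·M_2 + 1·M_3 = 6(Δ_2 - Δ_1) = -72
Natural end conditions: M_0 = M_3 = 0.
Solving the tridiagonal system: M_0 = 0, M_1 = 24, M_2 = -24, M_3 = 0.
On [3, 4], g'(t) = b_2 + 2c_2·(t - 3) + 3d_2·(t - 3)² with b_2 = Δ_2 - h_2(2M_2 + M_3)/6 = 4, c_2 = M_2/2 = -12, d_2 = (M_3 - M_2)/(6h_2) = 4. So g'(3) = 4.

4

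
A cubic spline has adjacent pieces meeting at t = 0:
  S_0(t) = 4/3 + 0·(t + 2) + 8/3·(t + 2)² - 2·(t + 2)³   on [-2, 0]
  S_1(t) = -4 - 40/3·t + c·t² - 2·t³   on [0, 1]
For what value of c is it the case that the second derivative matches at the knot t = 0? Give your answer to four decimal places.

-9.3333

S_0''(t) = 16/3 - 12·(t + 2), so S_0''(0) = -56/3. On the right, S_1''(0) = 2c, so c = -28/3.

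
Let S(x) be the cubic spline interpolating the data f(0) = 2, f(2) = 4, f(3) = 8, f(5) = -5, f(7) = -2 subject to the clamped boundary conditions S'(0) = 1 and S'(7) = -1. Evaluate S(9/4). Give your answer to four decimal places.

5.2467

With σ_i denoting the second derivative at x_i, h_i = 2, 1, 2, 2, and Δ_i = (y_(i+1) − y_i)/h_i = 1, 4, -13/2, 3/2:
  2·σ_0 + 6·σ_1 + 1·σ_2 = 6(Δ_1 - Δ_0) = 18
  1·σ_1 + 6·σ_2 + 2·σ_3 = 6(Δ_2 - Δ_1) = -63
  2·σ_2 + 8·σ_3 + 2·σ_4 = 6(Δ_3 - Δ_2) = 48
Clamped end conditions give two more equations: 2h_0·σ_0 + h_0·σ_1 = 6(Δ_0 - S'(0)) = 0 and h_3·σ_3 + 2h_3·σ_4 = 6(S'(7) - Δ_3) = -15.
Hence σ_0 = -206/61, σ_1 = 412/61, σ_2 = -962/61, σ_3 = 1517/122, σ_4 = -608/61.
On [2, 3], S(x) = 4 + 267/61·(x - 2) + 206/61·(x - 2)² - 229/61·(x - 2)³.
With (x - 2) = 1/4: S(9/4) = 20483/3904.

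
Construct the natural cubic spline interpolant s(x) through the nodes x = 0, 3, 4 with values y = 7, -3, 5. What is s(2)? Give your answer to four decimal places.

-4.3889

With M_i denoting the second derivative at x_i, h_i = 3, 1, and Δ_i = (y_(i+1) − y_i)/h_i = -10/3, 8:
  3·M_0 + 8·M_1 + 1·M_2 = 6(Δ_1 - Δ_0) = 68
Natural end conditions: M_0 = M_2 = 0.
Hence M_0 = 0, M_1 = 17/2, M_2 = 0.
On [0, 3], s(x) = 7 - 91/12·x + 0·x² + 17/36·x³.
With x = 2: s(2) = -79/18.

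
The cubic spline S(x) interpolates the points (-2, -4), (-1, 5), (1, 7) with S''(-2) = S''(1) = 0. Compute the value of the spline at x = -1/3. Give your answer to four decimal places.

Let σ_i = S''(x_i). Step sizes h_i = 1, 2; slopes of the chords Δ_i = (y_(i+1) - y_i)/h_i = 9, 1.
  1·σ_0 + 6·σ_1 + 2·σ_2 = 6(Δ_1 - Δ_0) = -48
Natural end conditions: σ_0 = σ_2 = 0.
Solving: σ_0 = 0, σ_1 = -8, σ_2 = 0.
On [-1, 1], S(x) = 5 + 19/3·(x + 1) - 4·(x + 1)² + 2/3·(x + 1)³.
With (x + 1) = 2/3: S(-1/3) = 619/81.

7.6420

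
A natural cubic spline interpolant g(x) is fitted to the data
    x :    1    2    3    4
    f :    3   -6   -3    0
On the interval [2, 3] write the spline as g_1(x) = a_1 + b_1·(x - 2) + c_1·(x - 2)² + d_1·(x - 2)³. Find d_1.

-4

With σ_i denoting the second derivative at x_i, h_i = 1, 1, 1, and Δ_i = (y_(i+1) − y_i)/h_i = -9, 3, 3:
  1·σ_0 + 4·σ_1 + 1·σ_2 = 6(Δ_1 - Δ_0) = 72
  1·σ_1 + 4·σ_2 + 1·σ_3 = 6(Δ_2 - Δ_1) = 0
Natural end conditions: σ_0 = σ_3 = 0.
Solving: σ_0 = 0, σ_1 = 96/5, σ_2 = -24/5, σ_3 = 0.
On [2, 3], with g_1(x) = a_1 + b_1·(x - 2) + c_1·(x - 2)² + d_1·(x - 2)³: c_1 = σ_1/2 = 48/5, d_1 = (σ_2 - σ_1)/(6h_1) = -4, b_1 = Δ_1 - h_1(2σ_1 + σ_2)/6 = -13/5.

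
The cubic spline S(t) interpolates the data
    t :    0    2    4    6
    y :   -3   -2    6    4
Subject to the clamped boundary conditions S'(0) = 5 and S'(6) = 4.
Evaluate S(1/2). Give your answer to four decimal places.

-1.6188

Put σ_i = S'' at the i-th knot. Here h = (2, 2, 2) and Δ = (1/2, 4, -1), so the interior equations h_(i-1)·σ_(i-1) + 2(h_(i-1)+h_i)·σ_i + h_i·σ_(i+1) = 6(Δ_i − Δ_(i-1)) read
  2·σ_0 + 8·σ_1 + 2·σ_2 = 6(Δ_1 - Δ_0) = 21
  2·σ_1 + 8·σ_2 + 2·σ_3 = 6(Δ_2 - Δ_1) = -30
Clamped end conditions give two more equations: 2h_0·σ_0 + h_0·σ_1 = 6(Δ_0 - S'(0)) = -27 and h_2·σ_2 + 2h_2·σ_3 = 6(S'(6) - Δ_2) = 30.
Solving: σ_0 = -313/30, σ_1 = 221/30, σ_2 = -128/15, σ_3 = 353/30.
On [0, 2], S(t) = -3 + 5·t - 313/60·t² + 89/60·t³.
With t = 1/2: S(1/2) = -259/160.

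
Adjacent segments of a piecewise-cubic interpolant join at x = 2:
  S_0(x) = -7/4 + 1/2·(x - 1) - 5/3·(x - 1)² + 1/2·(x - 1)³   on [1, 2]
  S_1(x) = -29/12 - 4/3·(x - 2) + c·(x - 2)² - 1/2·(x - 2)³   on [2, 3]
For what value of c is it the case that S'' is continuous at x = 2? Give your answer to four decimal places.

S_0''(x) = -10/3 + 3·(x - 1), so S_0''(2) = -1/3. On the right, S_1''(2) = 2c, so c = -1/6.

-0.1667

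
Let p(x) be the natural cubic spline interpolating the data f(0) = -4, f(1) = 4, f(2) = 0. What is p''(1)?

Write σ_i for p''(x_i). With h_i = 1, 1 and divided differences Δ_i = 8, -4, the continuity of p' gives the tridiagonal system
  1·σ_0 + 4·σ_1 + 1·σ_2 = 6(Δ_1 - Δ_0) = -72
Natural end conditions: σ_0 = σ_2 = 0.
Solving the tridiagonal system: σ_0 = 0, σ_1 = -18, σ_2 = 0.

-18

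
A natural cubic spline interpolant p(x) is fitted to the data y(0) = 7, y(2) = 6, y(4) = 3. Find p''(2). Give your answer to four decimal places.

Write m_i for p''(x_i). With h_i = 2, 2 and divided differences Δ_i = -1/2, -3/2, the continuity of p' gives the tridiagonal system
  2·m_0 + 8·m_1 + 2·m_2 = 6(Δ_1 - Δ_0) = -6
Natural end conditions: m_0 = m_2 = 0.
Forward elimination and back-substitution give m_0 = 0, m_1 = -3/4, m_2 = 0.

-0.7500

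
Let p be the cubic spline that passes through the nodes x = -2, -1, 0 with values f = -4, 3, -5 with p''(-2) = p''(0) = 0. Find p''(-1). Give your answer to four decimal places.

-22.5000

Put M_i = p'' at the i-th knot. Here h = (1, 1) and Δ = (7, -8), so the interior equations h_(i-1)·M_(i-1) + 2(h_(i-1)+h_i)·M_i + h_i·M_(i+1) = 6(Δ_i − Δ_(i-1)) read
  1·M_0 + 4·M_1 + 1·M_2 = 6(Δ_1 - Δ_0) = -90
Natural end conditions: M_0 = M_2 = 0.
Solving: M_0 = 0, M_1 = -45/2, M_2 = 0.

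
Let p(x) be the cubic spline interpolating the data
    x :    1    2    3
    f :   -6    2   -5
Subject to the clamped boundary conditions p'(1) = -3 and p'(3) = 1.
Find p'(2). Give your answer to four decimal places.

Let m_i = p''(x_i). Step sizes h_i = 1, 1; slopes of the chords Δ_i = (y_(i+1) - y_i)/h_i = 8, -7.
  1·m_0 + 4·m_1 + 1·m_2 = 6(Δ_1 - Δ_0) = -90
Clamped end conditions give two more equations: 2h_0·m_0 + h_0·m_1 = 6(Δ_0 - p'(1)) = 66 and h_1·m_1 + 2h_1·m_2 = 6(p'(3) - Δ_1) = 48.
Hence m_0 = 115/2, m_1 = -49, m_2 = 97/2.
On [2, 3], p'(x) = b_1 + 2c_1·(x - 2) + 3d_1·(x - 2)² with b_1 = Δ_1 - h_1(2m_1 + m_2)/6 = 5/4, c_1 = m_1/2 = -49/2, d_1 = (m_2 - m_1)/(6h_1) = 65/4. So p'(2) = 5/4.

1.2500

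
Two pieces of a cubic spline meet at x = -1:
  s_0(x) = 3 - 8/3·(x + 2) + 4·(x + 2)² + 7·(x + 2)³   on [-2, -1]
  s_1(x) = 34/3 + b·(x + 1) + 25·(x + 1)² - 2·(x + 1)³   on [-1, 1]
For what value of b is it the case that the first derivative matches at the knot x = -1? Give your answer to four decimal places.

26.3333

s_0'(x) = -8/3 + 8·(x + 2) + 21·(x + 2)², so s_0'(-1) = 79/3. On the right, s_1'(-1) = b, so b = 79/3.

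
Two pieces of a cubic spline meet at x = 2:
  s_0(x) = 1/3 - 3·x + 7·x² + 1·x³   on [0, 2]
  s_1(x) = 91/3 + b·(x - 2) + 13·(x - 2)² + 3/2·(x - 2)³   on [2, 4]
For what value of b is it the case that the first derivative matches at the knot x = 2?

37

s_0'(x) = -3 + 14·x + 3·x², so s_0'(2) = 37. On the right, s_1'(2) = b, so b = 37.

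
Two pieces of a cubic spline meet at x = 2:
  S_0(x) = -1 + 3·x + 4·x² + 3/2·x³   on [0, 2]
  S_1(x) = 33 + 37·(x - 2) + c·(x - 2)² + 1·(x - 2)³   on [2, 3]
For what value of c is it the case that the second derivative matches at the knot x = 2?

S_0''(x) = 8 + 9·x, so S_0''(2) = 26. On the right, S_1''(2) = 2c, so c = 13.

13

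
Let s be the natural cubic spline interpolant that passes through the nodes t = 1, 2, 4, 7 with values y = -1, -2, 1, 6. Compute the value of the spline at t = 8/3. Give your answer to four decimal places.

-1.5679

Let σ_i = s''(x_i). Step sizes h_i = 1, 2, 3; slopes of the chords Δ_i = (y_(i+1) - y_i)/h_i = -1, 3/2, 5/3.
  1·σ_0 + 6·σ_1 + 2·σ_2 = 6(Δ_1 - Δ_0) = 15
  2·σ_1 + 10·σ_2 + 3·σ_3 = 6(Δ_2 - Δ_1) = 1
Natural end conditions: σ_0 = σ_3 = 0.
Hence σ_0 = 0, σ_1 = 37/14, σ_2 = -3/7, σ_3 = 0.
On [2, 4], s(t) = -2 - 5/42·(t - 2) + 37/28·(t - 2)² - 43/168·(t - 2)³.
With (t - 2) = 2/3: s(8/3) = -127/81.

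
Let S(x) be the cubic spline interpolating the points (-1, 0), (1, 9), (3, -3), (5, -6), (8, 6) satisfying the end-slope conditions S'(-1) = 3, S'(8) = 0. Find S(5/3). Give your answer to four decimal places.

Put M_i = S'' at the i-th knot. Here h = (2, 2, 2, 3) and Δ = (9/2, -6, -3/2, 4), so the interior equations h_(i-1)·M_(i-1) + 2(h_(i-1)+h_i)·M_i + h_i·M_(i+1) = 6(Δ_i − Δ_(i-1)) read
  2·M_0 + 8·M_1 + 2·M_2 = 6(Δ_1 - Δ_0) = -63
  2·M_1 + 8·M_2 + 2·M_3 = 6(Δ_2 - Δ_1) = 27
  2·M_2 + 10·M_3 + 3·M_4 = 6(Δ_3 - Δ_2) = 33
Clamped end conditions give two more equations: 2h_0·M_0 + h_0·M_1 = 6(Δ_0 - S'(-1)) = 9 and h_3·M_3 + 2h_3·M_4 = 6(S'(8) - Δ_3) = -24.
Hence M_0 = 359/46, M_1 = -511/46, M_2 = 118/23, M_3 = 94/23, M_4 = -139/23.
On [1, 3], S(x) = 9 - 7/23·(x - 1) - 511/92·(x - 1)² + 249/184·(x - 1)³.
With (x - 1) = 2/3: S(5/3) = 1393/207.

6.7295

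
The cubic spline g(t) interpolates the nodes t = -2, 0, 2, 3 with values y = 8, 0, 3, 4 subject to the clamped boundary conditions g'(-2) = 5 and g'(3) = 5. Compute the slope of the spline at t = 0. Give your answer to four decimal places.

-3.2826

With M_i denoting the second derivative at x_i, h_i = 2, 2, 1, and Δ_i = (y_(i+1) − y_i)/h_i = -4, 3/2, 1:
  2·M_0 + 8·M_1 + 2·M_2 = 6(Δ_1 - Δ_0) = 33
  2·M_1 + 6·M_2 + 1·M_3 = 6(Δ_2 - Δ_1) = -3
Clamped end conditions give two more equations: 2h_0·M_0 + h_0·M_1 = 6(Δ_0 - g'(-2)) = -54 and h_2·M_2 + 2h_2·M_3 = 6(g'(3) - Δ_2) = 24.
Solving the tridiagonal system: M_0 = -861/46, M_1 = 240/23, M_2 = -150/23, M_3 = 351/23.
On [0, 2], g'(t) = b_1 + 2c_1·t + 3d_1·t² with b_1 = Δ_1 - h_1(2M_1 + M_2)/6 = -151/46, c_1 = M_1/2 = 120/23, d_1 = (M_2 - M_1)/(6h_1) = -65/46. So g'(0) = -151/46.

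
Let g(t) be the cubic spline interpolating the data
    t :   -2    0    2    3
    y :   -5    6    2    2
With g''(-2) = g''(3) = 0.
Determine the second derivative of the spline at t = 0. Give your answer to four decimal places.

-6.6818

Write M_i for g''(x_i). With h_i = 2, 2, 1 and divided differences Δ_i = 11/2, -2, 0, the continuity of g' gives the tridiagonal system
  2·M_0 + 8·M_1 + 2·M_2 = 6(Δ_1 - Δ_0) = -45
  2·M_1 + 6·M_2 + 1·M_3 = 6(Δ_2 - Δ_1) = 12
Natural end conditions: M_0 = M_3 = 0.
Solving: M_0 = 0, M_1 = -147/22, M_2 = 93/22, M_3 = 0.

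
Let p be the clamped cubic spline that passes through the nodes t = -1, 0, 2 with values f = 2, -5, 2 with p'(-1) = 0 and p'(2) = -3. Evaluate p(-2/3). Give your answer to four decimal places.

With m_i denoting the second derivative at x_i, h_i = 1, 2, and Δ_i = (y_(i+1) − y_i)/h_i = -7, 7/2:
  1·m_0 + 6·m_1 + 2·m_2 = 6(Δ_1 - Δ_0) = 63
Clamped end conditions give two more equations: 2h_0·m_0 + h_0·m_1 = 6(Δ_0 - p'(-1)) = -42 and h_1·m_1 + 2h_1·m_2 = 6(p'(2) - Δ_1) = -39.
Hence m_0 = -65/2, m_1 = 23, m_2 = -85/4.
On [-1, 0], p(t) = 2 + 0·(t + 1) - 65/4·(t + 1)² + 37/4·(t + 1)³.
With (t + 1) = 1/3: p(-2/3) = 29/54.

0.5370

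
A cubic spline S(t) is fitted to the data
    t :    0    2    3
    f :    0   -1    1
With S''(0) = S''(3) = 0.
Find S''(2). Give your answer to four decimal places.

2.5000

Put σ_i = S'' at the i-th knot. Here h = (2, 1) and Δ = (-1/2, 2), so the interior equations h_(i-1)·σ_(i-1) + 2(h_(i-1)+h_i)·σ_i + h_i·σ_(i+1) = 6(Δ_i − Δ_(i-1)) read
  2·σ_0 + 6·σ_1 + 1·σ_2 = 6(Δ_1 - Δ_0) = 15
Natural end conditions: σ_0 = σ_2 = 0.
Hence σ_0 = 0, σ_1 = 5/2, σ_2 = 0.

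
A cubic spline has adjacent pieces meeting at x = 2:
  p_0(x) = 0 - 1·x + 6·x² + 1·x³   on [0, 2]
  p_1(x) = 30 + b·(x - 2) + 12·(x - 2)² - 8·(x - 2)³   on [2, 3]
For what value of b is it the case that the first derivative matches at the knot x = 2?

p_0'(x) = -1 + 12·x + 3·x², so p_0'(2) = 35. On the right, p_1'(2) = b, so b = 35.

35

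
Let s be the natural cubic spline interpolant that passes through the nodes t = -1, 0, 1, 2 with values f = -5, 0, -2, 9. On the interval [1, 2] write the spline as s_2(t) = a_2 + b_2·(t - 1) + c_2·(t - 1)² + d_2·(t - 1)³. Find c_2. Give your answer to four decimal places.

Let m_i = s''(x_i). Step sizes h_i = 1, 1, 1; slopes of the chords Δ_i = (y_(i+1) - y_i)/h_i = 5, -2, 11.
  1·m_0 + 4·m_1 + 1·m_2 = 6(Δ_1 - Δ_0) = -42
  1·m_1 + 4·m_2 + 1·m_3 = 6(Δ_2 - Δ_1) = 78
Natural end conditions: m_0 = m_3 = 0.
Hence m_0 = 0, m_1 = -82/5, m_2 = 118/5, m_3 = 0.
On [1, 2], with s_2(t) = a_2 + b_2·(t - 1) + c_2·(t - 1)² + d_2·(t - 1)³: c_2 = m_2/2 = 59/5, d_2 = (m_3 - m_2)/(6h_2) = -59/15, b_2 = Δ_2 - h_2(2m_2 + m_3)/6 = 47/15.

11.8000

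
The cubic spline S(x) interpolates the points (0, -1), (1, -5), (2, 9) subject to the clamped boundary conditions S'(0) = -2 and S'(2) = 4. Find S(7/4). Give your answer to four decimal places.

6.5781

Put σ_i = S'' at the i-th knot. Here h = (1, 1) and Δ = (-4, 14), so the interior equations h_(i-1)·σ_(i-1) + 2(h_(i-1)+h_i)·σ_i + h_i·σ_(i+1) = 6(Δ_i − Δ_(i-1)) read
  1·σ_0 + 4·σ_1 + 1·σ_2 = 6(Δ_1 - Δ_0) = 108
Clamped end conditions give two more equations: 2h_0·σ_0 + h_0·σ_1 = 6(Δ_0 - S'(0)) = -12 and h_1·σ_1 + 2h_1·σ_2 = 6(S'(2) - Δ_1) = -60.
Hence σ_0 = -30, σ_1 = 48, σ_2 = -54.
On [1, 2], S(x) = -5 + 7·(x - 1) + 24·(x - 1)² - 17·(x - 1)³.
With (x - 1) = 3/4: S(7/4) = 421/64.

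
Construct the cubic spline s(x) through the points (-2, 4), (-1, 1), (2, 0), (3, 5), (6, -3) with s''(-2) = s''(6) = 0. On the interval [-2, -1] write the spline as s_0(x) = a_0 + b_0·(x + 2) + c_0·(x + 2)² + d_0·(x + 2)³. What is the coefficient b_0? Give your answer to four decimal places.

Let m_i = s''(x_i). Step sizes h_i = 1, 3, 1, 3; slopes of the chords Δ_i = (y_(i+1) - y_i)/h_i = -3, -1/3, 5, -8/3.
  1·m_0 + 8·m_1 + 3·m_2 = 6(Δ_1 - Δ_0) = 16
  3·m_1 + 8·m_2 + 1·m_3 = 6(Δ_2 - Δ_1) = 32
  1·m_2 + 8·m_3 + 3·m_4 = 6(Δ_3 - Δ_2) = -46
Natural end conditions: m_0 = m_4 = 0.
Solving: m_0 = 0, m_1 = 17/72, m_2 = 127/27, m_3 = -1369/216, m_4 = 0.
On [-2, -1], with s_0(x) = a_0 + b_0·(x + 2) + c_0·(x + 2)² + d_0·(x + 2)³: c_0 = m_0/2 = 0, d_0 = (m_1 - m_0)/(6h_0) = 17/432, b_0 = Δ_0 - h_0(2m_0 + m_1)/6 = -1313/432.

-3.0394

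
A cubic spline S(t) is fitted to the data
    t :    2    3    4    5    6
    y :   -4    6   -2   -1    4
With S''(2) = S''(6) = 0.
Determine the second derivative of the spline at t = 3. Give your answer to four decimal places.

-32.3571

Write M_i for S''(x_i). With h_i = 1, 1, 1, 1 and divided differences Δ_i = 10, -8, 1, 5, the continuity of S' gives the tridiagonal system
  1·M_0 + 4·M_1 + 1·M_2 = 6(Δ_1 - Δ_0) = -108
  1·M_1 + 4·M_2 + 1·M_3 = 6(Δ_2 - Δ_1) = 54
  1·M_2 + 4·M_3 + 1·M_4 = 6(Δ_3 - Δ_2) = 24
Natural end conditions: M_0 = M_4 = 0.
Solving the tridiagonal system: M_0 = 0, M_1 = -453/14, M_2 = 150/7, M_3 = 9/14, M_4 = 0.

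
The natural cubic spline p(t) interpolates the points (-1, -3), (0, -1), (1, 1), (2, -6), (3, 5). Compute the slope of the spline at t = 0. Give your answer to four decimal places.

3.9286

Put m_i = p'' at the i-th knot. Here h = (1, 1, 1, 1) and Δ = (2, 2, -7, 11), so the interior equations h_(i-1)·m_(i-1) + 2(h_(i-1)+h_i)·m_i + h_i·m_(i+1) = 6(Δ_i − Δ_(i-1)) read
  1·m_0 + 4·m_1 + 1·m_2 = 6(Δ_1 - Δ_0) = 0
  1·m_1 + 4·m_2 + 1·m_3 = 6(Δ_2 - Δ_1) = -54
  1·m_2 + 4·m_3 + 1·m_4 = 6(Δ_3 - Δ_2) = 108
Natural end conditions: m_0 = m_4 = 0.
Forward elimination and back-substitution give m_0 = 0, m_1 = 81/14, m_2 = -162/7, m_3 = 459/14, m_4 = 0.
On [0, 1], p'(t) = b_1 + 2c_1·t + 3d_1·t² with b_1 = Δ_1 - h_1(2m_1 + m_2)/6 = 55/14, c_1 = m_1/2 = 81/28, d_1 = (m_2 - m_1)/(6h_1) = -135/28. So p'(0) = 55/14.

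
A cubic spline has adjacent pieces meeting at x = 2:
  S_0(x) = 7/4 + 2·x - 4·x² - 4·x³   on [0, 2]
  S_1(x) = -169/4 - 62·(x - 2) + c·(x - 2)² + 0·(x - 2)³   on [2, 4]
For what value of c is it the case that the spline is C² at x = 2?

S_0''(x) = -8 - 24·x, so S_0''(2) = -56. On the right, S_1''(2) = 2c, so c = -28.

-28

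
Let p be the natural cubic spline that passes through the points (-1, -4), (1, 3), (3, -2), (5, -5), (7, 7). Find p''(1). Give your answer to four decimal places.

With M_i denoting the second derivative at x_i, h_i = 2, 2, 2, 2, and Δ_i = (y_(i+1) − y_i)/h_i = 7/2, -5/2, -3/2, 6:
  2·M_0 + 8·M_1 + 2·M_2 = 6(Δ_1 - Δ_0) = -36
  2·M_1 + 8·M_2 + 2·M_3 = 6(Δ_2 - Δ_1) = 6
  2·M_2 + 8·M_3 + 2·M_4 = 6(Δ_3 - Δ_2) = 45
Natural end conditions: M_0 = M_4 = 0.
Solving the tridiagonal system: M_0 = 0, M_1 = -519/112, M_2 = 15/28, M_3 = 615/112, M_4 = 0.

-4.6339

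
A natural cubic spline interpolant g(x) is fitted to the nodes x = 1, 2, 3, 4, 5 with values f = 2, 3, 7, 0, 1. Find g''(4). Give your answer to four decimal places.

17.8929

Write M_i for g''(x_i). With h_i = 1, 1, 1, 1 and divided differences Δ_i = 1, 4, -7, 1, the continuity of g' gives the tridiagonal system
  1·M_0 + 4·M_1 + 1·M_2 = 6(Δ_1 - Δ_0) = 18
  1·M_1 + 4·M_2 + 1·M_3 = 6(Δ_2 - Δ_1) = -66
  1·M_2 + 4·M_3 + 1·M_4 = 6(Δ_3 - Δ_2) = 48
Natural end conditions: M_0 = M_4 = 0.
Solving the tridiagonal system: M_0 = 0, M_1 = 291/28, M_2 = -165/7, M_3 = 501/28, M_4 = 0.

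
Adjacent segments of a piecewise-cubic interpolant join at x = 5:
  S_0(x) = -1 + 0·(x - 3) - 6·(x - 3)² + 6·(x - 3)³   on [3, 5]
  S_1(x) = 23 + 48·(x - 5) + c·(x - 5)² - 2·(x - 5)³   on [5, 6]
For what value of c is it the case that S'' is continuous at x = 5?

30

S_0''(x) = -12 + 36·(x - 3), so S_0''(5) = 60. On the right, S_1''(5) = 2c, so c = 30.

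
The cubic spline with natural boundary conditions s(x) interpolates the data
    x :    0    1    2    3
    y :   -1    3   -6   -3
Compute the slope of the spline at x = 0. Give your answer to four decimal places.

Let M_i = s''(x_i). Step sizes h_i = 1, 1, 1; slopes of the chords Δ_i = (y_(i+1) - y_i)/h_i = 4, -9, 3.
  1·M_0 + 4·M_1 + 1·M_2 = 6(Δ_1 - Δ_0) = -78
  1·M_1 + 4·M_2 + 1·M_3 = 6(Δ_2 - Δ_1) = 72
Natural end conditions: M_0 = M_3 = 0.
Hence M_0 = 0, M_1 = -128/5, M_2 = 122/5, M_3 = 0.
On [0, 1], s'(x) = b_0 + 2c_0·x + 3d_0·x² with b_0 = Δ_0 - h_0(2M_0 + M_1)/6 = 124/15, c_0 = M_0/2 = 0, d_0 = (M_1 - M_0)/(6h_0) = -64/15. So s'(0) = 124/15.

8.2667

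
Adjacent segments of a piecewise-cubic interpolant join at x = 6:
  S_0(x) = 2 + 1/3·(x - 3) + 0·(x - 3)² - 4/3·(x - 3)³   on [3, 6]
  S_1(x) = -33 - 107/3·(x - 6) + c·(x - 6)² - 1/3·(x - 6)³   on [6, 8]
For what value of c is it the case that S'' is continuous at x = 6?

S_0''(x) = 0 - 8·(x - 3), so S_0''(6) = -24. On the right, S_1''(6) = 2c, so c = -12.

-12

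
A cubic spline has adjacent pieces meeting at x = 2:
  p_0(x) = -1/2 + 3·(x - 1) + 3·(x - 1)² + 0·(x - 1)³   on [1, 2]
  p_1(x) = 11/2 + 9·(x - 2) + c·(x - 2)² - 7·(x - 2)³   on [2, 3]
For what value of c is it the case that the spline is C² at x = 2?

p_0''(x) = 6 + 0·(x - 1), so p_0''(2) = 6. On the right, p_1''(2) = 2c, so c = 3.

3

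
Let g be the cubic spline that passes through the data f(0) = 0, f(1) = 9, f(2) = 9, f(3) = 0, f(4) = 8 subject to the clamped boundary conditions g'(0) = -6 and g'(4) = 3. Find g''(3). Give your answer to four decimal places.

38.3571

With M_i denoting the second derivative at x_i, h_i = 1, 1, 1, 1, and Δ_i = (y_(i+1) − y_i)/h_i = 9, 0, -9, 8:
  1·M_0 + 4·M_1 + 1·M_2 = 6(Δ_1 - Δ_0) = -54
  1·M_1 + 4·M_2 + 1·M_3 = 6(Δ_2 - Δ_1) = -54
  1·M_2 + 4·M_3 + 1·M_4 = 6(Δ_3 - Δ_2) = 102
Clamped end conditions give two more equations: 2h_0·M_0 + h_0·M_1 = 6(Δ_0 - g'(0)) = 90 and h_3·M_3 + 2h_3·M_4 = 6(g'(4) - Δ_3) = -30.
Forward elimination and back-substitution give M_0 = 1587/28, M_1 = -327/14, M_2 = -69/4, M_3 = 537/14, M_4 = -957/28.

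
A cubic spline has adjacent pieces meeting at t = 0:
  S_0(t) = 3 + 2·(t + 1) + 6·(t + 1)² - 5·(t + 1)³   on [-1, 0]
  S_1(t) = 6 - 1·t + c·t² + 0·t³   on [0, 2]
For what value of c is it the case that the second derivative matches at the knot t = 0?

S_0''(t) = 12 - 30·(t + 1), so S_0''(0) = -18. On the right, S_1''(0) = 2c, so c = -9.

-9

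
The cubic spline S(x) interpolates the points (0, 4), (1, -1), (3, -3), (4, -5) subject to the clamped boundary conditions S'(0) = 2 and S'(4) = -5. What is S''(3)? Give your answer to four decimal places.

Put M_i = S'' at the i-th knot. Here h = (1, 2, 1) and Δ = (-5, -1, -2), so the interior equations h_(i-1)·M_(i-1) + 2(h_(i-1)+h_i)·M_i + h_i·M_(i+1) = 6(Δ_i − Δ_(i-1)) read
  1·M_0 + 6·M_1 + 2·M_2 = 6(Δ_1 - Δ_0) = 24
  2·M_1 + 6·M_2 + 1·M_3 = 6(Δ_2 - Δ_1) = -6
Clamped end conditions give two more equations: 2h_0·M_0 + h_0·M_1 = 6(Δ_0 - S'(0)) = -42 and h_2·M_2 + 2h_2·M_3 = 6(S'(4) - Δ_2) = -18.
Forward elimination and back-substitution give M_0 = -128/5, M_1 = 46/5, M_2 = -14/5, M_3 = -38/5.

-2.8000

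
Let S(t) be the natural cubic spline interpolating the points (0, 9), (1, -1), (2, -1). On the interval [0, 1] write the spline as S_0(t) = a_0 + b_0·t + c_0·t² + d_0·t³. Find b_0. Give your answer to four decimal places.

-12.5000

Write M_i for S''(x_i). With h_i = 1, 1 and divided differences Δ_i = -10, 0, the continuity of S' gives the tridiagonal system
  1·M_0 + 4·M_1 + 1·M_2 = 6(Δ_1 - Δ_0) = 60
Natural end conditions: M_0 = M_2 = 0.
Solving the tridiagonal system: M_0 = 0, M_1 = 15, M_2 = 0.
On [0, 1], with S_0(t) = a_0 + b_0·t + c_0·t² + d_0·t³: c_0 = M_0/2 = 0, d_0 = (M_1 - M_0)/(6h_0) = 5/2, b_0 = Δ_0 - h_0(2M_0 + M_1)/6 = -25/2.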